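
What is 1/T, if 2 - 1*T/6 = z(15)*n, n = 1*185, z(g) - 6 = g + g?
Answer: -1/39948 ≈ -2.5033e-5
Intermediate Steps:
z(g) = 6 + 2*g (z(g) = 6 + (g + g) = 6 + 2*g)
n = 185
T = -39948 (T = 12 - 6*(6 + 2*15)*185 = 12 - 6*(6 + 30)*185 = 12 - 216*185 = 12 - 6*6660 = 12 - 39960 = -39948)
1/T = 1/(-39948) = -1/39948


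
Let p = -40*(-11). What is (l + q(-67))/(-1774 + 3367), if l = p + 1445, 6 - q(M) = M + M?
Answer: 75/59 ≈ 1.2712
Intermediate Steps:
p = 440
q(M) = 6 - 2*M (q(M) = 6 - (M + M) = 6 - 2*M)
l = 1885 (l = 440 + 1445 = 1885)
(l + q(-67))/(-1774 + 3367) = (1885 + (6 - 2*(-67)))/(-1774 + 3367) = (1885 + (6 + 134))/1593 = (1885 + 140)*(1/1593) = 2025*(1/1593) = 75/59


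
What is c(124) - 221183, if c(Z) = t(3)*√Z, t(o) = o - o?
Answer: -221183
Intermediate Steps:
t(o) = 0
c(Z) = 0 (c(Z) = 0*√Z = 0)
c(124) - 221183 = 0 - 221183 = -221183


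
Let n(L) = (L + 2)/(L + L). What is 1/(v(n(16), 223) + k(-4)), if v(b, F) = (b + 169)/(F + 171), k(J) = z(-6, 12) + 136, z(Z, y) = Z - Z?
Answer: 6304/860057 ≈ 0.0073297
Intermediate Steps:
z(Z, y) = 0
n(L) = (2 + L)/(2*L) (n(L) = (2 + L)/((2*L)) = (2 + L)*(1/(2*L)) = (2 + L)/(2*L))
k(J) = 136 (k(J) = 0 + 136 = 136)
v(b, F) = (169 + b)/(171 + F)
1/(v(n(16), 223) + k(-4)) = 1/((169 + (1/2)*(2 + 16)/16)/(171 + 223) + 136) = 1/((169 + (1/2)*(1/16)*18)/394 + 136) = 1/((169 + 9/16)/394 + 136) = 1/((1/394)*(2713/16) + 136) = 1/(2713/6304 + 136) = 1/(860057/6304) = 6304/860057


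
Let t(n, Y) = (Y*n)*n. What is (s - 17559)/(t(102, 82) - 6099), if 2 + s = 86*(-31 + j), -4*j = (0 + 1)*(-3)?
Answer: -40325/1694058 ≈ -0.023804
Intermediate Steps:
t(n, Y) = Y*n²
j = ¾ (j = -(0 + 1)*(-3)/4 = -(-3)/4 = -¼*(-3) = ¾ ≈ 0.75000)
s = -5207/2 (s = -2 + 86*(-31 + ¾) = -2 + 86*(-121/4) = -2 - 5203/2 = -5207/2 ≈ -2603.5)
(s - 17559)/(t(102, 82) - 6099) = (-5207/2 - 17559)/(82*102² - 6099) = -40325/(2*(82*10404 - 6099)) = -40325/(2*(853128 - 6099)) = -40325/2/847029 = -40325/2*1/847029 = -40325/1694058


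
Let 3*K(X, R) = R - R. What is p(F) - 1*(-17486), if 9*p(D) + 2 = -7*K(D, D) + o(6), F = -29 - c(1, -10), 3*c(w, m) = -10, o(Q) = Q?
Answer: 157378/9 ≈ 17486.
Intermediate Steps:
c(w, m) = -10/3 (c(w, m) = (⅓)*(-10) = -10/3)
K(X, R) = 0 (K(X, R) = (R - R)/3 = (⅓)*0 = 0)
F = -77/3 (F = -29 - 1*(-10/3) = -29 + 10/3 = -77/3 ≈ -25.667)
p(D) = 4/9 (p(D) = -2/9 + (-7*0 + 6)/9 = -2/9 + (0 + 6)/9 = -2/9 + (⅑)*6 = -2/9 + ⅔ = 4/9)
p(F) - 1*(-17486) = 4/9 - 1*(-17486) = 4/9 + 17486 = 157378/9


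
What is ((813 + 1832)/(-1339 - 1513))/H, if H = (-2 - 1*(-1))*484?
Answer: 115/60016 ≈ 0.0019162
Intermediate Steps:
H = -484 (H = (-2 + 1)*484 = -1*484 = -484)
((813 + 1832)/(-1339 - 1513))/H = ((813 + 1832)/(-1339 - 1513))/(-484) = (2645/(-2852))*(-1/484) = (2645*(-1/2852))*(-1/484) = -115/124*(-1/484) = 115/60016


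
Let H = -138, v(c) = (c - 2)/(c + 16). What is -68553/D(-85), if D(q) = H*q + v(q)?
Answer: -1576719/269819 ≈ -5.8436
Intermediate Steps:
v(c) = (-2 + c)/(16 + c)
D(q) = -138*q + (-2 + q)/(16 + q)
-68553/D(-85) = -68553*(16 - 85)/(-2 - 85 - 138*(-85)*(16 - 85)) = -68553*(-69/(-2 - 85 - 138*(-85)*(-69))) = -68553*(-69/(-2 - 85 - 809370)) = -68553/((-1/69*(-809457))) = -68553/269819/23 = -68553*23/269819 = -1576719/269819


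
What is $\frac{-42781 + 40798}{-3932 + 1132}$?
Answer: $\frac{1983}{2800} \approx 0.70821$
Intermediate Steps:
$\frac{-42781 + 40798}{-3932 + 1132} = - \frac{1983}{-2800} = \left(-1983\right) \left(- \frac{1}{2800}\right) = \frac{1983}{2800}$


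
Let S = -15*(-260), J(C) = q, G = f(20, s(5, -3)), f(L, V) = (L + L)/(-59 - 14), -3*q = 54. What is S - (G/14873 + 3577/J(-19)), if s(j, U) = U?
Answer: 80101829153/19543122 ≈ 4098.7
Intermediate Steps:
q = -18 (q = -1/3*54 = -18)
f(L, V) = -2*L/73 (f(L, V) = (2*L)/(-73) = (2*L)*(-1/73) = -2*L/73)
G = -40/73 (G = -2/73*20 = -40/73 ≈ -0.54795)
J(C) = -18
S = 3900
S - (G/14873 + 3577/J(-19)) = 3900 - (-40/73/14873 + 3577/(-18)) = 3900 - (-40/73*1/14873 + 3577*(-1/18)) = 3900 - (-40/1085729 - 3577/18) = 3900 - 1*(-3883653353/19543122) = 3900 + 3883653353/19543122 = 80101829153/19543122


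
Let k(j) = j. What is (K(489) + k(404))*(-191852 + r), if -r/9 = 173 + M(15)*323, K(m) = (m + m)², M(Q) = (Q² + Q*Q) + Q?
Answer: -1478548889632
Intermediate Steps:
M(Q) = Q + 2*Q² (M(Q) = (Q² + Q²) + Q = 2*Q² + Q = Q + 2*Q²)
K(m) = 4*m² (K(m) = (2*m)² = 4*m²)
r = -1353312 (r = -9*(173 + (15*(1 + 2*15))*323) = -9*(173 + (15*(1 + 30))*323) = -9*(173 + (15*31)*323) = -9*(173 + 465*323) = -9*(173 + 150195) = -9*150368 = -1353312)
(K(489) + k(404))*(-191852 + r) = (4*489² + 404)*(-191852 - 1353312) = (4*239121 + 404)*(-1545164) = (956484 + 404)*(-1545164) = 956888*(-1545164) = -1478548889632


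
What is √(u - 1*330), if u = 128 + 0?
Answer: I*√202 ≈ 14.213*I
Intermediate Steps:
u = 128
√(u - 1*330) = √(128 - 1*330) = √(128 - 330) = √(-202) = I*√202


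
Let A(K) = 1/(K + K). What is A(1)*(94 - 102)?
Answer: -4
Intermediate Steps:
A(K) = 1/(2*K)
A(1)*(94 - 102) = ((½)/1)*(94 - 102) = ((½)*1)*(-8) = (½)*(-8) = -4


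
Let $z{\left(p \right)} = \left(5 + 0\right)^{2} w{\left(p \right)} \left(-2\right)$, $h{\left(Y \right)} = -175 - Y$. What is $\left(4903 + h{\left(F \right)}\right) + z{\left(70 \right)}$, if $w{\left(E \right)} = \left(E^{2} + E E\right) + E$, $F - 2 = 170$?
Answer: $-488944$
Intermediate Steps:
$F = 172$ ($F = 2 + 170 = 172$)
$w{\left(E \right)} = E + 2 E^{2}$ ($w{\left(E \right)} = \left(E^{2} + E^{2}\right) + E = 2 E^{2} + E = E + 2 E^{2}$)
$z{\left(p \right)} = - 50 p \left(1 + 2 p\right)$ ($z{\left(p \right)} = \left(5 + 0\right)^{2} p \left(1 + 2 p\right) \left(-2\right) = 5^{2} p \left(1 + 2 p\right) \left(-2\right) = 25 p \left(1 + 2 p\right) \left(-2\right) = - 50 p \left(1 + 2 p\right)$)
$\left(4903 + h{\left(F \right)}\right) + z{\left(70 \right)} = \left(4903 - 347\right) - 3500 \left(1 + 2 \cdot 70\right) = \left(4903 - 347\right) - 3500 \left(1 + 140\right) = \left(4903 - 347\right) - 3500 \cdot 141 = 4556 - 493500 = -488944$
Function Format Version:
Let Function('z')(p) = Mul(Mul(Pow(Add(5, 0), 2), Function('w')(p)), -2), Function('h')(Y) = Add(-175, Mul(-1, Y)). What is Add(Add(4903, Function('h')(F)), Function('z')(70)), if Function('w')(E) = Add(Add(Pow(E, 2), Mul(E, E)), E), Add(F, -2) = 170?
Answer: -488944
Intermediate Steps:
F = 172 (F = Add(2, 170) = 172)
Function('w')(E) = Add(E, Mul(2, Pow(E, 2))) (Function('w')(E) = Add(Add(Pow(E, 2), Pow(E, 2)), E) = Add(Mul(2, Pow(E, 2)), E) = Add(E, Mul(2, Pow(E, 2))))
Function('z')(p) = Mul(-50, p, Add(1, Mul(2, p))) (Function('z')(p) = Mul(Mul(Pow(Add(5, 0), 2), Mul(p, Add(1, Mul(2, p)))), -2) = Mul(Mul(Pow(5, 2), Mul(p, Add(1, Mul(2, p)))), -2) = Mul(Mul(25, Mul(p, Add(1, Mul(2, p)))), -2) = Mul(Mul(25, p, Add(1, Mul(2, p))), -2) = Mul(-50, p, Add(1, Mul(2, p))))
Add(Add(4903, Function('h')(F)), Function('z')(70)) = Add(Add(4903, Add(-175, Mul(-1, 172))), Mul(-50, 70, Add(1, Mul(2, 70)))) = Add(Add(4903, Add(-175, -172)), Mul(-50, 70, Add(1, 140))) = Add(Add(4903, -347), Mul(-50, 70, 141)) = Add(4556, -493500) = -488944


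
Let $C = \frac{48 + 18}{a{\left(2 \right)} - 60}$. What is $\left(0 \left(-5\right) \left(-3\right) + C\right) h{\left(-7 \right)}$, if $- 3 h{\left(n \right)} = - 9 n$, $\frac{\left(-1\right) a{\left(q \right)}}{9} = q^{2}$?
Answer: $\frac{231}{16} \approx 14.438$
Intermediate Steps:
$a{\left(q \right)} = - 9 q^{2}$
$h{\left(n \right)} = 3 n$ ($h{\left(n \right)} = - \frac{\left(-9\right) n}{3} = 3 n$)
$C = - \frac{11}{16}$ ($C = \frac{48 + 18}{- 9 \cdot 2^{2} - 60} = \frac{66}{\left(-9\right) 4 - 60} = \frac{66}{-36 - 60} = \frac{66}{-96} = 66 \left(- \frac{1}{96}\right) = - \frac{11}{16} \approx -0.6875$)
$\left(0 \left(-5\right) \left(-3\right) + C\right) h{\left(-7 \right)} = \left(0 \left(-5\right) \left(-3\right) - \frac{11}{16}\right) 3 \left(-7\right) = \left(0 \left(-3\right) - \frac{11}{16}\right) \left(-21\right) = \left(0 - \frac{11}{16}\right) \left(-21\right) = \left(- \frac{11}{16}\right) \left(-21\right) = \frac{231}{16}$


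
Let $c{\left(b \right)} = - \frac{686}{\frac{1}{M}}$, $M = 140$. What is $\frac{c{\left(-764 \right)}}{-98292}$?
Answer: $\frac{24010}{24573} \approx 0.97709$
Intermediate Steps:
$c{\left(b \right)} = -96040$ ($c{\left(b \right)} = - \frac{686}{\frac{1}{140}} = - 686 \frac{1}{\frac{1}{140}} = \left(-686\right) 140 = -96040$)
$\frac{c{\left(-764 \right)}}{-98292} = - \frac{96040}{-98292} = \left(-96040\right) \left(- \frac{1}{98292}\right) = \frac{24010}{24573}$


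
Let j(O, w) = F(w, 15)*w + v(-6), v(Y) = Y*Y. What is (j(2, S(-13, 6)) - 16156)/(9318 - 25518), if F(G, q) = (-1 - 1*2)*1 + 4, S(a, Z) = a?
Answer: 16133/16200 ≈ 0.99586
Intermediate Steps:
F(G, q) = 1 (F(G, q) = (-1 - 2)*1 + 4 = -3*1 + 4 = -3 + 4 = 1)
v(Y) = Y**2
j(O, w) = 36 + w (j(O, w) = 1*w + (-6)**2 = w + 36 = 36 + w)
(j(2, S(-13, 6)) - 16156)/(9318 - 25518) = ((36 - 13) - 16156)/(9318 - 25518) = (23 - 16156)/(-16200) = -16133*(-1/16200) = 16133/16200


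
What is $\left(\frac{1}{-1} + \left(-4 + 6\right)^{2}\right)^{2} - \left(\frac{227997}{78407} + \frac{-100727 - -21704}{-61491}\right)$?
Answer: $\frac{1103628745}{229586897} \approx 4.807$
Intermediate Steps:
$\left(\frac{1}{-1} + \left(-4 + 6\right)^{2}\right)^{2} - \left(\frac{227997}{78407} + \frac{-100727 - -21704}{-61491}\right) = \left(-1 + 2^{2}\right)^{2} - \left(227997 \cdot \frac{1}{78407} + \left(-100727 + 21704\right) \left(- \frac{1}{61491}\right)\right) = \left(-1 + 4\right)^{2} - \left(\frac{32571}{11201} - - \frac{26341}{20497}\right) = 3^{2} - \left(\frac{32571}{11201} + \frac{26341}{20497}\right) = 9 - \frac{962653328}{229586897} = \frac{1103628745}{229586897}$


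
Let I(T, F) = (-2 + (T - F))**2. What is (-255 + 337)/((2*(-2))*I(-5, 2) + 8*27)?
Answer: -41/54 ≈ -0.75926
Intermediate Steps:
I(T, F) = (-2 + T - F)**2
(-255 + 337)/((2*(-2))*I(-5, 2) + 8*27) = (-255 + 337)/((2*(-2))*(2 + 2 - 1*(-5))**2 + 8*27) = 82/(-4*(2 + 2 + 5)**2 + 216) = 82/(-4*9**2 + 216) = 82/(-4*81 + 216) = 82/(-324 + 216) = 82/(-108) = 82*(-1/108) = -41/54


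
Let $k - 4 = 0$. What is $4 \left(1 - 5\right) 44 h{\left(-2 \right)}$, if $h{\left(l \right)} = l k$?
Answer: $5632$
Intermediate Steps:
$k = 4$ ($k = 4 + 0 = 4$)
$h{\left(l \right)} = 4 l$ ($h{\left(l \right)} = l 4 = 4 l$)
$4 \left(1 - 5\right) 44 h{\left(-2 \right)} = 4 \left(1 - 5\right) 44 \cdot 4 \left(-2\right) = 4 \left(-4\right) 44 \left(-8\right) = \left(-16\right) 44 \left(-8\right) = \left(-704\right) \left(-8\right) = 5632$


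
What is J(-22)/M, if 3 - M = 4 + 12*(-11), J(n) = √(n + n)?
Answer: 2*I*√11/131 ≈ 0.050636*I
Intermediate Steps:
J(n) = √2*√n (J(n) = √(2*n) = √2*√n)
M = 131 (M = 3 - (4 + 12*(-11)) = 3 - (4 - 132) = 3 - 1*(-128) = 3 + 128 = 131)
J(-22)/M = (√2*√(-22))/131 = (√2*(I*√22))*(1/131) = (2*I*√11)*(1/131) = 2*I*√11/131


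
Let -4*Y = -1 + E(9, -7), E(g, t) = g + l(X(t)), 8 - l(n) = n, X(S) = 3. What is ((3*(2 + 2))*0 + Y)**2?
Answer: 169/16 ≈ 10.563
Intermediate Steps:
l(n) = 8 - n
E(g, t) = 5 + g (E(g, t) = g + (8 - 1*3) = g + (8 - 3) = g + 5 = 5 + g)
Y = -13/4 (Y = -(-1 + (5 + 9))/4 = -(-1 + 14)/4 = -1/4*13 = -13/4 ≈ -3.2500)
((3*(2 + 2))*0 + Y)**2 = ((3*(2 + 2))*0 - 13/4)**2 = ((3*4)*0 - 13/4)**2 = (12*0 - 13/4)**2 = (0 - 13/4)**2 = (-13/4)**2 = 169/16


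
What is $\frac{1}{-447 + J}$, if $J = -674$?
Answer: $- \frac{1}{1121} \approx -0.00089206$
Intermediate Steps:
$\frac{1}{-447 + J} = \frac{1}{-447 - 674} = \frac{1}{-1121} = - \frac{1}{1121}$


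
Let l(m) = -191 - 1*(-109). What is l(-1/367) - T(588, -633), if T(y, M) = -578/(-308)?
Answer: -12917/154 ≈ -83.877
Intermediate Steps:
T(y, M) = 289/154 (T(y, M) = -578*(-1/308) = 289/154)
l(m) = -82 (l(m) = -191 + 109 = -82)
l(-1/367) - T(588, -633) = -82 - 1*289/154 = -82 - 289/154 = -12917/154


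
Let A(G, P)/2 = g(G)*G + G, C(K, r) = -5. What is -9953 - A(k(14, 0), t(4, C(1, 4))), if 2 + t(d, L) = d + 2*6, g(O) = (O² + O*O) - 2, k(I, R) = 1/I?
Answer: -6827661/686 ≈ -9952.9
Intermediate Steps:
g(O) = -2 + 2*O² (g(O) = (O² + O²) - 2 = 2*O² - 2 = -2 + 2*O²)
t(d, L) = 10 + d (t(d, L) = -2 + (d + 2*6) = -2 + (d + 12) = -2 + (12 + d) = 10 + d)
A(G, P) = 2*G + 2*G*(-2 + 2*G²) (A(G, P) = 2*((-2 + 2*G²)*G + G) = 2*(G*(-2 + 2*G²) + G) = 2*(G + G*(-2 + 2*G²)) = 2*G + 2*G*(-2 + 2*G²))
-9953 - A(k(14, 0), t(4, C(1, 4))) = -9953 - (-2/14 + 4*(1/14)³) = -9953 - (-2*1/14 + 4*(1/14)³) = -9953 - (-⅐ + 4*(1/2744)) = -9953 - (-⅐ + 1/686) = -9953 - 1*(-97/686) = -9953 + 97/686 = -6827661/686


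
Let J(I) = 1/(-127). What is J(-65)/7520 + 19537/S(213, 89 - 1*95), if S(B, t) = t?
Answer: -9329308243/2865120 ≈ -3256.2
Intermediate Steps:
J(I) = -1/127
J(-65)/7520 + 19537/S(213, 89 - 1*95) = -1/127/7520 + 19537/(89 - 1*95) = -1/127*1/7520 + 19537/(89 - 95) = -1/955040 + 19537/(-6) = -1/955040 + 19537*(-1/6) = -1/955040 - 19537/6 = -9329308243/2865120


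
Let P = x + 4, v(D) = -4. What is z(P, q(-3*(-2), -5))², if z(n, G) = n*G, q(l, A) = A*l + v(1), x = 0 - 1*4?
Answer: 0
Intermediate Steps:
x = -4 (x = 0 - 4 = -4)
P = 0 (P = -4 + 4 = 0)
q(l, A) = -4 + A*l (q(l, A) = A*l - 4 = -4 + A*l)
z(n, G) = G*n
z(P, q(-3*(-2), -5))² = ((-4 - (-15)*(-2))*0)² = ((-4 - 5*6)*0)² = ((-4 - 30)*0)² = (-34*0)² = 0² = 0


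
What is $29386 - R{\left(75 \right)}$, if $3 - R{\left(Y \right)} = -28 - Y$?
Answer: $29280$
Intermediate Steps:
$R{\left(Y \right)} = 31 + Y$ ($R{\left(Y \right)} = 3 - \left(-28 - Y\right) = 3 + \left(28 + Y\right) = 31 + Y$)
$29386 - R{\left(75 \right)} = 29386 - \left(31 + 75\right) = 29386 - 106 = 29280$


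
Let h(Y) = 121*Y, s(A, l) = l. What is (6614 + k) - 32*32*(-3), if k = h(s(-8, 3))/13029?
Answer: 42066419/4343 ≈ 9686.0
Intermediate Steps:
k = 121/4343 (k = (121*3)/13029 = 363*(1/13029) = 121/4343 ≈ 0.027861)
(6614 + k) - 32*32*(-3) = (6614 + 121/4343) - 32*32*(-3) = 28724723/4343 - 1024*(-3) = 28724723/4343 + 3072 = 42066419/4343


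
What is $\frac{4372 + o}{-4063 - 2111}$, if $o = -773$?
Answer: $- \frac{3599}{6174} \approx -0.58293$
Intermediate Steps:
$\frac{4372 + o}{-4063 - 2111} = \frac{4372 - 773}{-4063 - 2111} = \frac{3599}{-6174} = 3599 \left(- \frac{1}{6174}\right) = - \frac{3599}{6174}$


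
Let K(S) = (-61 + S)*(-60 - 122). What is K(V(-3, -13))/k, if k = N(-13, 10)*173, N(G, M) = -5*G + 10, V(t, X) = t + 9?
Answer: 2002/2595 ≈ 0.77148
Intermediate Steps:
V(t, X) = 9 + t
N(G, M) = 10 - 5*G
K(S) = 11102 - 182*S (K(S) = (-61 + S)*(-182) = 11102 - 182*S)
k = 12975 (k = (10 - 5*(-13))*173 = (10 + 65)*173 = 75*173 = 12975)
K(V(-3, -13))/k = (11102 - 182*(9 - 3))/12975 = (11102 - 182*6)*(1/12975) = (11102 - 1092)*(1/12975) = 10010*(1/12975) = 2002/2595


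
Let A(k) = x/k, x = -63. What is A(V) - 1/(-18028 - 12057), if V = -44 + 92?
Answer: -631769/481360 ≈ -1.3125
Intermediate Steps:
V = 48
A(k) = -63/k
A(V) - 1/(-18028 - 12057) = -63/48 - 1/(-18028 - 12057) = -63*1/48 - 1/(-30085) = -21/16 - 1*(-1/30085) = -21/16 + 1/30085 = -631769/481360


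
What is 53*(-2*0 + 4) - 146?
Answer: 66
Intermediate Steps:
53*(-2*0 + 4) - 146 = 53*(0 + 4) - 146 = 53*4 - 146 = 212 - 146 = 66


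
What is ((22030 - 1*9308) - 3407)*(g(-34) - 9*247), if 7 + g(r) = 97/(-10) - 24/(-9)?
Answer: -41675931/2 ≈ -2.0838e+7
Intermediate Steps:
g(r) = -421/30 (g(r) = -7 + (97/(-10) - 24/(-9)) = -7 + (97*(-⅒) - 24*(-⅑)) = -7 + (-97/10 + 8/3) = -7 - 211/30 = -421/30)
((22030 - 1*9308) - 3407)*(g(-34) - 9*247) = ((22030 - 1*9308) - 3407)*(-421/30 - 9*247) = ((22030 - 9308) - 3407)*(-421/30 - 2223) = (12722 - 3407)*(-67111/30) = 9315*(-67111/30) = -41675931/2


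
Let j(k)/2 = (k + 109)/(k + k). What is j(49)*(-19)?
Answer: -3002/49 ≈ -61.265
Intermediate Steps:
j(k) = (109 + k)/k (j(k) = 2*((k + 109)/(k + k)) = 2*((109 + k)/((2*k))) = 2*((109 + k)*(1/(2*k))) = 2*((109 + k)/(2*k)) = (109 + k)/k)
j(49)*(-19) = ((109 + 49)/49)*(-19) = ((1/49)*158)*(-19) = (158/49)*(-19) = -3002/49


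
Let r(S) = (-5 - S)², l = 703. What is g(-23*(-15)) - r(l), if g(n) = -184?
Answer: -501448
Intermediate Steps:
g(-23*(-15)) - r(l) = -184 - (5 + 703)² = -184 - 1*708² = -184 - 1*501264 = -184 - 501264 = -501448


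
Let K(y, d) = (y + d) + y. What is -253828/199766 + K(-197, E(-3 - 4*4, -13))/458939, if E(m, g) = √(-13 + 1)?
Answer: -58285138148/45840204137 + 2*I*√3/458939 ≈ -1.2715 + 7.5481e-6*I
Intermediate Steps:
E(m, g) = 2*I*√3 (E(m, g) = √(-12) = 2*I*√3)
K(y, d) = d + 2*y (K(y, d) = (d + y) + y = d + 2*y)
-253828/199766 + K(-197, E(-3 - 4*4, -13))/458939 = -253828/199766 + (2*I*√3 + 2*(-197))/458939 = -253828*1/199766 + (2*I*√3 - 394)*(1/458939) = -126914/99883 + (-394 + 2*I*√3)*(1/458939) = -126914/99883 + (-394/458939 + 2*I*√3/458939) = -58285138148/45840204137 + 2*I*√3/458939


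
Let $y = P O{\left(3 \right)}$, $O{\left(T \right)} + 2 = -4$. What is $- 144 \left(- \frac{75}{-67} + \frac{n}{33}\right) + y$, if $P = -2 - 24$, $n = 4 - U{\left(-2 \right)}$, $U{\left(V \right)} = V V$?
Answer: $- \frac{348}{67} \approx -5.194$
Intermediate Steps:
$O{\left(T \right)} = -6$ ($O{\left(T \right)} = -2 - 4 = -6$)
$U{\left(V \right)} = V^{2}$
$n = 0$ ($n = 4 - \left(-2\right)^{2} = 4 - 4 = 0$)
$P = -26$
$y = 156$ ($y = \left(-26\right) \left(-6\right) = 156$)
$- 144 \left(- \frac{75}{-67} + \frac{n}{33}\right) + y = - 144 \left(- \frac{75}{-67} + \frac{0}{33}\right) + 156 = - 144 \left(\left(-75\right) \left(- \frac{1}{67}\right) + 0 \cdot \frac{1}{33}\right) + 156 = - 144 \left(\frac{75}{67} + 0\right) + 156 = \left(-144\right) \frac{75}{67} + 156 = - \frac{10800}{67} + 156 = - \frac{348}{67}$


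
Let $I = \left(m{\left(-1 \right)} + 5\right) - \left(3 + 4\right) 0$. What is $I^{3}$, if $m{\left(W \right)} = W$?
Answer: $64$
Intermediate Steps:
$I = 4$ ($I = \left(-1 + 5\right) - \left(3 + 4\right) 0 = 4 - 7 \cdot 0 = 4 - 0 = 4 + 0 = 4$)
$I^{3} = 4^{3} = 64$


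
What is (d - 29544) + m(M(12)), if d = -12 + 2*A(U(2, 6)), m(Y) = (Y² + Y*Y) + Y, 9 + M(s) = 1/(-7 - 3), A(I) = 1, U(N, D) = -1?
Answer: -734937/25 ≈ -29397.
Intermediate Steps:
M(s) = -91/10 (M(s) = -9 + 1/(-7 - 3) = -9 + 1/(-10) = -9 - ⅒ = -91/10)
m(Y) = Y + 2*Y² (m(Y) = (Y² + Y²) + Y = 2*Y² + Y = Y + 2*Y²)
d = -10 (d = -12 + 2*1 = -12 + 2 = -10)
(d - 29544) + m(M(12)) = (-10 - 29544) - 91*(1 + 2*(-91/10))/10 = -29554 - 91*(1 - 91/5)/10 = -29554 - 91/10*(-86/5) = -29554 + 3913/25 = -734937/25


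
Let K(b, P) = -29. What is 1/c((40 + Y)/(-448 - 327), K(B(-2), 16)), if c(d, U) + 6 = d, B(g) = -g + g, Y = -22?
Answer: -775/4668 ≈ -0.16602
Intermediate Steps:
B(g) = 0
c(d, U) = -6 + d
1/c((40 + Y)/(-448 - 327), K(B(-2), 16)) = 1/(-6 + (40 - 22)/(-448 - 327)) = 1/(-6 + 18/(-775)) = 1/(-6 + 18*(-1/775)) = 1/(-6 - 18/775) = 1/(-4668/775) = -775/4668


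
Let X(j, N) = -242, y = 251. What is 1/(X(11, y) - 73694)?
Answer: -1/73936 ≈ -1.3525e-5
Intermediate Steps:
1/(X(11, y) - 73694) = 1/(-242 - 73694) = 1/(-73936) = -1/73936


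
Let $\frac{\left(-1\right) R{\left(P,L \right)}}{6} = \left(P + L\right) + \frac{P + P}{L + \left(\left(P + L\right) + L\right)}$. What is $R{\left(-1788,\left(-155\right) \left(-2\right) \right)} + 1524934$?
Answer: $\frac{219330110}{143} \approx 1.5338 \cdot 10^{6}$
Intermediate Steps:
$R{\left(P,L \right)} = - 6 L - 6 P - \frac{12 P}{P + 3 L}$ ($R{\left(P,L \right)} = - 6 \left(\left(P + L\right) + \frac{P + P}{L + \left(\left(P + L\right) + L\right)}\right) = - 6 \left(\left(L + P\right) + \frac{2 P}{L + \left(\left(L + P\right) + L\right)}\right) = - 6 \left(\left(L + P\right) + \frac{2 P}{L + \left(P + 2 L\right)}\right) = - 6 \left(\left(L + P\right) + \frac{2 P}{P + 3 L}\right) = - 6 \left(L + P + \frac{2 P}{P + 3 L}\right) = - 6 L - 6 P - \frac{12 P}{P + 3 L}$)
$R{\left(-1788,\left(-155\right) \left(-2\right) \right)} + 1524934 = \frac{6 \left(- \left(-1788\right)^{2} - 3 \left(\left(-155\right) \left(-2\right)\right)^{2} - -3576 - 4 \left(\left(-155\right) \left(-2\right)\right) \left(-1788\right)\right)}{-1788 + 3 \left(\left(-155\right) \left(-2\right)\right)} + 1524934 = \frac{6 \left(\left(-1\right) 3196944 - 3 \cdot 310^{2} + 3576 - 1240 \left(-1788\right)\right)}{-1788 + 3 \cdot 310} + 1524934 = \frac{6 \left(-3196944 - 288300 + 3576 + 2217120\right)}{-1788 + 930} + 1524934 = \frac{6 \left(-3196944 - 288300 + 3576 + 2217120\right)}{-858} + 1524934 = 6 \left(- \frac{1}{858}\right) \left(-1264548\right) + 1524934 = \frac{1264548}{143} + 1524934 = \frac{219330110}{143}$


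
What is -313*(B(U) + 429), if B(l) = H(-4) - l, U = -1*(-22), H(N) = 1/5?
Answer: -637268/5 ≈ -1.2745e+5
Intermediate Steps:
H(N) = 1/5 (H(N) = 1*(1/5) = 1/5)
U = 22
B(l) = 1/5 - l
-313*(B(U) + 429) = -313*((1/5 - 1*22) + 429) = -313*((1/5 - 22) + 429) = -313*(-109/5 + 429) = -313*2036/5 = -637268/5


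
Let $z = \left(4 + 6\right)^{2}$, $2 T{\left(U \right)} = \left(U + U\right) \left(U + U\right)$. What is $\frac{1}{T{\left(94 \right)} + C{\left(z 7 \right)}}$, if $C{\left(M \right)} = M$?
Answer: $\frac{1}{18372} \approx 5.4431 \cdot 10^{-5}$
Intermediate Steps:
$T{\left(U \right)} = 2 U^{2}$ ($T{\left(U \right)} = \frac{\left(U + U\right) \left(U + U\right)}{2} = \frac{2 U 2 U}{2} = \frac{4 U^{2}}{2} = 2 U^{2}$)
$z = 100$ ($z = 10^{2} = 100$)
$\frac{1}{T{\left(94 \right)} + C{\left(z 7 \right)}} = \frac{1}{2 \cdot 94^{2} + 100 \cdot 7} = \frac{1}{2 \cdot 8836 + 700} = \frac{1}{17672 + 700} = \frac{1}{18372}$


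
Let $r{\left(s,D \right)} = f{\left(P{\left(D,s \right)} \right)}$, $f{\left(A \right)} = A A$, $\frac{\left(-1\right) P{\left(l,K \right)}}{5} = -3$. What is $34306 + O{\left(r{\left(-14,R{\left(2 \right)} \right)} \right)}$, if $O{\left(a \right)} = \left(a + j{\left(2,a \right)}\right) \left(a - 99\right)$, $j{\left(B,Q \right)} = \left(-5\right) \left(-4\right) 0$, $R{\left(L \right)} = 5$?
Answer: $62656$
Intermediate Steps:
$j{\left(B,Q \right)} = 0$ ($j{\left(B,Q \right)} = 20 \cdot 0 = 0$)
$P{\left(l,K \right)} = 15$ ($P{\left(l,K \right)} = \left(-5\right) \left(-3\right) = 15$)
$f{\left(A \right)} = A^{2}$
$r{\left(s,D \right)} = 225$ ($r{\left(s,D \right)} = 15^{2} = 225$)
$O{\left(a \right)} = a \left(-99 + a\right)$ ($O{\left(a \right)} = \left(a + 0\right) \left(a - 99\right) = a \left(-99 + a\right)$)
$34306 + O{\left(r{\left(-14,R{\left(2 \right)} \right)} \right)} = 34306 + 225 \left(-99 + 225\right) = 34306 + 225 \cdot 126 = 34306 + 28350 = 62656$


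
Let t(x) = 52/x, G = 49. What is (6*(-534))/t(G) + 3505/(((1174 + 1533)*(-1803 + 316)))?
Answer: -157989398506/52329017 ≈ -3019.2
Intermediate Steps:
(6*(-534))/t(G) + 3505/(((1174 + 1533)*(-1803 + 316))) = (6*(-534))/((52/49)) + 3505/(((1174 + 1533)*(-1803 + 316))) = -3204/(52*(1/49)) + 3505/((2707*(-1487))) = -3204/52/49 + 3505/(-4025309) = -3204*49/52 + 3505*(-1/4025309) = -39249/13 - 3505/4025309 = -157989398506/52329017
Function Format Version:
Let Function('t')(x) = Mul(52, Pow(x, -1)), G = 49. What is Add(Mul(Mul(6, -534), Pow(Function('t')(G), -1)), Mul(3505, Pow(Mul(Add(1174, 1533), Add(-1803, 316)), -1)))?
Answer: Rational(-157989398506, 52329017) ≈ -3019.2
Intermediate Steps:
Add(Mul(Mul(6, -534), Pow(Function('t')(G), -1)), Mul(3505, Pow(Mul(Add(1174, 1533), Add(-1803, 316)), -1))) = Add(Mul(Mul(6, -534), Pow(Mul(52, Pow(49, -1)), -1)), Mul(3505, Pow(Mul(Add(1174, 1533), Add(-1803, 316)), -1))) = Add(Mul(-3204, Pow(Mul(52, Rational(1, 49)), -1)), Mul(3505, Pow(Mul(2707, -1487), -1))) = Add(Mul(-3204, Pow(Rational(52, 49), -1)), Mul(3505, Pow(-4025309, -1))) = Add(Mul(-3204, Rational(49, 52)), Mul(3505, Rational(-1, 4025309))) = Add(Rational(-39249, 13), Rational(-3505, 4025309)) = Rational(-157989398506, 52329017)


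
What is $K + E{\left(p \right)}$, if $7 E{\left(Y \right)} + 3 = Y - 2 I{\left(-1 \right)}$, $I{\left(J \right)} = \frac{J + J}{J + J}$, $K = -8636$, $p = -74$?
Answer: $- \frac{60531}{7} \approx -8647.3$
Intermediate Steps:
$I{\left(J \right)} = 1$ ($I{\left(J \right)} = \frac{2 J}{2 J} = 2 J \frac{1}{2 J} = 1$)
$E{\left(Y \right)} = - \frac{5}{7} + \frac{Y}{7}$ ($E{\left(Y \right)} = - \frac{3}{7} + \frac{Y - 2}{7} = - \frac{3}{7} + \frac{-2 + Y}{7} = - \frac{3}{7} + \left(- \frac{2}{7} + \frac{Y}{7}\right) = - \frac{5}{7} + \frac{Y}{7}$)
$K + E{\left(p \right)} = -8636 + \left(- \frac{5}{7} + \frac{1}{7} \left(-74\right)\right) = -8636 - \frac{79}{7} = - \frac{60531}{7}$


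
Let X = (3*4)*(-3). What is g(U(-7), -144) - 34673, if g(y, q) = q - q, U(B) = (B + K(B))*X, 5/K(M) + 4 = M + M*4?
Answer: -34673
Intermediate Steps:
K(M) = 5/(-4 + 5*M) (K(M) = 5/(-4 + (M + M*4)) = 5/(-4 + (M + 4*M)) = 5/(-4 + 5*M))
X = -36 (X = 12*(-3) = -36)
U(B) = -180/(-4 + 5*B) - 36*B (U(B) = (B + 5/(-4 + 5*B))*(-36) = -180/(-4 + 5*B) - 36*B)
g(y, q) = 0
g(U(-7), -144) - 34673 = 0 - 34673 = -34673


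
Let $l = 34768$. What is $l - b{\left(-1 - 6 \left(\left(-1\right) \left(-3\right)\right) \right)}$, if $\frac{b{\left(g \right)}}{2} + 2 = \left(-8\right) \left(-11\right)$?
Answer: $34596$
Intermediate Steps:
$b{\left(g \right)} = 172$ ($b{\left(g \right)} = -4 + 2 \left(\left(-8\right) \left(-11\right)\right) = -4 + 2 \cdot 88 = -4 + 176 = 172$)
$l - b{\left(-1 - 6 \left(\left(-1\right) \left(-3\right)\right) \right)} = 34768 - 172 = 34596$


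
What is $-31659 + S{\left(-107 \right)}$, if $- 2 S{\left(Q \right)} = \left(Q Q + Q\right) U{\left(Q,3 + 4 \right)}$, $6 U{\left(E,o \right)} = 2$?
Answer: $- \frac{100648}{3} \approx -33549.0$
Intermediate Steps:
$U{\left(E,o \right)} = \frac{1}{3}$ ($U{\left(E,o \right)} = \frac{1}{6} \cdot 2 = \frac{1}{3}$)
$S{\left(Q \right)} = - \frac{Q}{6} - \frac{Q^{2}}{6}$ ($S{\left(Q \right)} = - \frac{\left(Q Q + Q\right) \frac{1}{3}}{2} = - \frac{\left(Q^{2} + Q\right) \frac{1}{3}}{2} = - \frac{\left(Q + Q^{2}\right) \frac{1}{3}}{2} = - \frac{\frac{Q}{3} + \frac{Q^{2}}{3}}{2} = - \frac{Q}{6} - \frac{Q^{2}}{6}$)
$-31659 + S{\left(-107 \right)} = -31659 - - \frac{107 \left(1 - 107\right)}{6} = -31659 - \left(- \frac{107}{6}\right) \left(-106\right) = -31659 - \frac{5671}{3} = - \frac{100648}{3}$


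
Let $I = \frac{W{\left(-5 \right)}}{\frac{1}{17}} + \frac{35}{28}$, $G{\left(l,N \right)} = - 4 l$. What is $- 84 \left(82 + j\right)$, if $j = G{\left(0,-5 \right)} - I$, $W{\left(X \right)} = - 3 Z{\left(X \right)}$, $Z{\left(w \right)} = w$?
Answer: $14637$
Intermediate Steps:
$W{\left(X \right)} = - 3 X$
$I = \frac{1025}{4}$ ($I = \frac{\left(-3\right) \left(-5\right)}{\frac{1}{17}} + \frac{35}{28} = 15 \frac{1}{\frac{1}{17}} + 35 \cdot \frac{1}{28} = 15 \cdot 17 + \frac{5}{4} = 255 + \frac{5}{4} = \frac{1025}{4} \approx 256.25$)
$j = - \frac{1025}{4}$ ($j = \left(-4\right) 0 - \frac{1025}{4} = 0 - \frac{1025}{4} = - \frac{1025}{4} \approx -256.25$)
$- 84 \left(82 + j\right) = - 84 \left(82 - \frac{1025}{4}\right) = \left(-84\right) \left(- \frac{697}{4}\right) = 14637$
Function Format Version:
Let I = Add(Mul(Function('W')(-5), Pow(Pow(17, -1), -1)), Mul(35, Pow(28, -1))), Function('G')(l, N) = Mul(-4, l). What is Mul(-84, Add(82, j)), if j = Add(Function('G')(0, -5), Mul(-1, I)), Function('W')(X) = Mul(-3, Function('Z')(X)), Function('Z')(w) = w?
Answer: 14637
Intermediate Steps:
Function('W')(X) = Mul(-3, X)
I = Rational(1025, 4) (I = Add(Mul(Mul(-3, -5), Pow(Pow(17, -1), -1)), Mul(35, Pow(28, -1))) = Add(Mul(15, Pow(Rational(1, 17), -1)), Mul(35, Rational(1, 28))) = Add(Mul(15, 17), Rational(5, 4)) = Add(255, Rational(5, 4)) = Rational(1025, 4) ≈ 256.25)
j = Rational(-1025, 4) (j = Add(Mul(-4, 0), Mul(-1, Rational(1025, 4))) = Add(0, Rational(-1025, 4)) = Rational(-1025, 4) ≈ -256.25)
Mul(-84, Add(82, j)) = Mul(-84, Add(82, Rational(-1025, 4))) = Mul(-84, Rational(-697, 4)) = 14637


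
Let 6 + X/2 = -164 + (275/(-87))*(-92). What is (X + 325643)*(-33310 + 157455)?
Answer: 3519754198345/87 ≈ 4.0457e+10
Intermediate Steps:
X = 21020/87 (X = -12 + 2*(-164 + (275/(-87))*(-92)) = -12 + 2*(-164 + (275*(-1/87))*(-92)) = -12 + 2*(-164 - 275/87*(-92)) = -12 + 2*(-164 + 25300/87) = -12 + 2*(11032/87) = -12 + 22064/87 = 21020/87 ≈ 241.61)
(X + 325643)*(-33310 + 157455) = (21020/87 + 325643)*(-33310 + 157455) = (28351961/87)*124145 = 3519754198345/87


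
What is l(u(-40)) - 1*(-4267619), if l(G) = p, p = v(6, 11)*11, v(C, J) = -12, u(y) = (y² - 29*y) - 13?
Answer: 4267487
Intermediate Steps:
u(y) = -13 + y² - 29*y
p = -132 (p = -12*11 = -132)
l(G) = -132
l(u(-40)) - 1*(-4267619) = -132 - 1*(-4267619) = -132 + 4267619 = 4267487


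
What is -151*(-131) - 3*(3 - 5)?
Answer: 19787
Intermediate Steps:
-151*(-131) - 3*(3 - 5) = 19781 - 3*(-2) = 19781 + 6 = 19787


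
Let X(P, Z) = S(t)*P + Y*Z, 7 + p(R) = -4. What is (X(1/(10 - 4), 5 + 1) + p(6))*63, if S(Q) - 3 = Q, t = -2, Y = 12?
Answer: 7707/2 ≈ 3853.5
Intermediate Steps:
p(R) = -11 (p(R) = -7 - 4 = -11)
S(Q) = 3 + Q
X(P, Z) = P + 12*Z (X(P, Z) = (3 - 2)*P + 12*Z = 1*P + 12*Z = P + 12*Z)
(X(1/(10 - 4), 5 + 1) + p(6))*63 = ((1/(10 - 4) + 12*(5 + 1)) - 11)*63 = ((1/6 + 12*6) - 11)*63 = ((1/6 + 72) - 11)*63 = (433/6 - 11)*63 = (367/6)*63 = 7707/2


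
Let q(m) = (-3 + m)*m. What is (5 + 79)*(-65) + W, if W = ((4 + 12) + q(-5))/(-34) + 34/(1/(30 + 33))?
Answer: -56434/17 ≈ -3319.6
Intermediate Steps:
q(m) = m*(-3 + m)
W = 36386/17 (W = ((4 + 12) - 5*(-3 - 5))/(-34) + 34/(1/(30 + 33)) = (16 - 5*(-8))*(-1/34) + 34/(1/63) = (16 + 40)*(-1/34) + 34/(1/63) = 56*(-1/34) + 34*63 = -28/17 + 2142 = 36386/17 ≈ 2140.4)
(5 + 79)*(-65) + W = (5 + 79)*(-65) + 36386/17 = 84*(-65) + 36386/17 = -5460 + 36386/17 = -56434/17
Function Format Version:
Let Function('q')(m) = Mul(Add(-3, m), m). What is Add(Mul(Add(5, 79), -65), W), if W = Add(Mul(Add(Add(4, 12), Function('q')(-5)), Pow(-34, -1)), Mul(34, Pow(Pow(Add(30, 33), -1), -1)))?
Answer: Rational(-56434, 17) ≈ -3319.6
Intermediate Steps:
Function('q')(m) = Mul(m, Add(-3, m))
W = Rational(36386, 17) (W = Add(Mul(Add(Add(4, 12), Mul(-5, Add(-3, -5))), Pow(-34, -1)), Mul(34, Pow(Pow(Add(30, 33), -1), -1))) = Add(Mul(Add(16, Mul(-5, -8)), Rational(-1, 34)), Mul(34, Pow(Pow(63, -1), -1))) = Add(Mul(Add(16, 40), Rational(-1, 34)), Mul(34, Pow(Rational(1, 63), -1))) = Add(Mul(56, Rational(-1, 34)), Mul(34, 63)) = Add(Rational(-28, 17), 2142) = Rational(36386, 17) ≈ 2140.4)
Add(Mul(Add(5, 79), -65), W) = Add(Mul(Add(5, 79), -65), Rational(36386, 17)) = Add(Mul(84, -65), Rational(36386, 17)) = Add(-5460, Rational(36386, 17)) = Rational(-56434, 17)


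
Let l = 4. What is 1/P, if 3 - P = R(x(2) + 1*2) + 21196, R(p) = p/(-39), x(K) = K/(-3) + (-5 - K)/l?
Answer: -468/9918329 ≈ -4.7185e-5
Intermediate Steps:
x(K) = -5/4 - 7*K/12 (x(K) = K/(-3) + (-5 - K)/4 = K*(-1/3) + (-5 - K)*(1/4) = -K/3 + (-5/4 - K/4) = -5/4 - 7*K/12)
R(p) = -p/39 (R(p) = p*(-1/39) = -p/39)
P = -9918329/468 (P = 3 - (-((-5/4 - 7/12*2) + 1*2)/39 + 21196) = 3 - (-((-5/4 - 7/6) + 2)/39 + 21196) = 3 - (-(-29/12 + 2)/39 + 21196) = 3 - (-1/39*(-5/12) + 21196) = 3 - (5/468 + 21196) = 3 - 1*9919733/468 = 3 - 9919733/468 = -9918329/468 ≈ -21193.)
1/P = 1/(-9918329/468) = -468/9918329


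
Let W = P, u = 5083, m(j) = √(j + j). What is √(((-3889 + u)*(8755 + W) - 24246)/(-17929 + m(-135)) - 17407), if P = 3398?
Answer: √((326576539 - 52221*I*√30)/(-17929 + 3*I*√30)) ≈ 0.003 - 134.96*I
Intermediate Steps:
m(j) = √2*√j (m(j) = √(2*j) = √2*√j)
W = 3398
√(((-3889 + u)*(8755 + W) - 24246)/(-17929 + m(-135)) - 17407) = √(((-3889 + 5083)*(8755 + 3398) - 24246)/(-17929 + √2*√(-135)) - 17407) = √((1194*12153 - 24246)/(-17929 + √2*(3*I*√15)) - 17407) = √((14510682 - 24246)/(-17929 + 3*I*√30) - 17407) = √(14486436/(-17929 + 3*I*√30) - 17407) = √(-17407 + 14486436/(-17929 + 3*I*√30))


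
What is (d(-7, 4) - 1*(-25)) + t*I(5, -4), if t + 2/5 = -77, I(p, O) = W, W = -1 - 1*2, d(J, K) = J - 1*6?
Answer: 1221/5 ≈ 244.20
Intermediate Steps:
d(J, K) = -6 + J (d(J, K) = J - 6 = -6 + J)
W = -3 (W = -1 - 2 = -3)
I(p, O) = -3
t = -387/5 (t = -2/5 - 77 = -387/5 ≈ -77.400)
(d(-7, 4) - 1*(-25)) + t*I(5, -4) = ((-6 - 7) - 1*(-25)) - 387/5*(-3) = (-13 + 25) + 1161/5 = 12 + 1161/5 = 1221/5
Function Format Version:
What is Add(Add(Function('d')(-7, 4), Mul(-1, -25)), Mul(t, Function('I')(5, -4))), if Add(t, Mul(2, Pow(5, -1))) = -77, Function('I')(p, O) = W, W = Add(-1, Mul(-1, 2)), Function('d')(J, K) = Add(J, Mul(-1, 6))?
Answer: Rational(1221, 5) ≈ 244.20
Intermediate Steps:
Function('d')(J, K) = Add(-6, J) (Function('d')(J, K) = Add(J, -6) = Add(-6, J))
W = -3 (W = Add(-1, -2) = -3)
Function('I')(p, O) = -3
t = Rational(-387, 5) (t = Add(Rational(-2, 5), -77) = Rational(-387, 5) ≈ -77.400)
Add(Add(Function('d')(-7, 4), Mul(-1, -25)), Mul(t, Function('I')(5, -4))) = Add(Add(Add(-6, -7), Mul(-1, -25)), Mul(Rational(-387, 5), -3)) = Add(Add(-13, 25), Rational(1161, 5)) = Add(12, Rational(1161, 5)) = Rational(1221, 5)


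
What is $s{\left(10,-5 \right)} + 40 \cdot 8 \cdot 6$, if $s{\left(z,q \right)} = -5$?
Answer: $1915$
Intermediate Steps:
$s{\left(10,-5 \right)} + 40 \cdot 8 \cdot 6 = -5 + 40 \cdot 8 \cdot 6 = -5 + 40 \cdot 48 = -5 + 1920 = 1915$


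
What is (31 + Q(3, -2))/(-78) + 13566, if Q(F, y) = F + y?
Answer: 529058/39 ≈ 13566.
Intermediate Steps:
(31 + Q(3, -2))/(-78) + 13566 = (31 + (3 - 2))/(-78) + 13566 = -(31 + 1)/78 + 13566 = -1/78*32 + 13566 = -16/39 + 13566 = 529058/39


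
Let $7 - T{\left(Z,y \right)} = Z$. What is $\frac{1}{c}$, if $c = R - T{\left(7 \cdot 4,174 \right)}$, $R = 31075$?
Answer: $\frac{1}{31096} \approx 3.2158 \cdot 10^{-5}$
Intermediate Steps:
$T{\left(Z,y \right)} = 7 - Z$
$c = 31096$ ($c = 31075 - \left(7 - 7 \cdot 4\right) = 31075 - \left(7 - 28\right) = 31075 - -21 = 31075 + 21 = 31096$)
$\frac{1}{c} = \frac{1}{31096}$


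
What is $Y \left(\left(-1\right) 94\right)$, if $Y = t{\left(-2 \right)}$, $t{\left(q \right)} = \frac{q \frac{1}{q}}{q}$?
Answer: $47$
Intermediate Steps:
$t{\left(q \right)} = \frac{1}{q}$ ($t{\left(q \right)} = 1 \frac{1}{q} = \frac{1}{q}$)
$Y = - \frac{1}{2}$ ($Y = \frac{1}{-2} = - \frac{1}{2} \approx -0.5$)
$Y \left(\left(-1\right) 94\right) = - \frac{\left(-1\right) 94}{2} = \left(- \frac{1}{2}\right) \left(-94\right) = 47$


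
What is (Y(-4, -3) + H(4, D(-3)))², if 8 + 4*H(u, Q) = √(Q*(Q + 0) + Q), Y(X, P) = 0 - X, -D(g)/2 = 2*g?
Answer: (4 + √39)²/4 ≈ 26.240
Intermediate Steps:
D(g) = -4*g
Y(X, P) = -X
H(u, Q) = -2 + √(Q + Q²)/4 (H(u, Q) = -2 + √(Q*(Q + 0) + Q)/4 = -2 + √(Q*Q + Q)/4 = -2 + √(Q² + Q)/4 = -2 + √(Q + Q²)/4)
(Y(-4, -3) + H(4, D(-3)))² = (-1*(-4) + (-2 + √((-4*(-3))*(1 - 4*(-3)))/4))² = (4 + (-2 + √(12*(1 + 12))/4))² = (4 + (-2 + √(12*13)/4))² = (4 + (-2 + √156/4))² = (4 + (-2 + (2*√39)/4))² = (4 + (-2 + √39/2))² = (2 + √39/2)²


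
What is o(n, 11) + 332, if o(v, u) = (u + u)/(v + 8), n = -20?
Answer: 1981/6 ≈ 330.17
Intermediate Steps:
o(v, u) = 2*u/(8 + v) (o(v, u) = (2*u)/(8 + v) = 2*u/(8 + v))
o(n, 11) + 332 = 2*11/(8 - 20) + 332 = 2*11/(-12) + 332 = 2*11*(-1/12) + 332 = -11/6 + 332 = 1981/6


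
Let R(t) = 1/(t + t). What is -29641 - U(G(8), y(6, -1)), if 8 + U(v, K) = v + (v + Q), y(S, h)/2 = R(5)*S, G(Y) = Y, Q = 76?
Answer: -29725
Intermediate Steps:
R(t) = 1/(2*t)
y(S, h) = S/5 (y(S, h) = 2*(((1/2)/5)*S) = 2*(((1/2)*(1/5))*S) = 2*(S/10) = S/5)
U(v, K) = 68 + 2*v (U(v, K) = -8 + (v + (v + 76)) = -8 + (v + (76 + v)) = -8 + (76 + 2*v) = 68 + 2*v)
-29641 - U(G(8), y(6, -1)) = -29641 - (68 + 2*8) = -29641 - (68 + 16) = -29641 - 1*84 = -29641 - 84 = -29725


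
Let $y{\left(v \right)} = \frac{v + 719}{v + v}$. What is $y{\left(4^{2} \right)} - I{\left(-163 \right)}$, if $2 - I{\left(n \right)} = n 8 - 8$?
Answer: $- \frac{41313}{32} \approx -1291.0$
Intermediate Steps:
$I{\left(n \right)} = 10 - 8 n$ ($I{\left(n \right)} = 2 - \left(n 8 - 8\right) = 2 - \left(8 n - 8\right) = 2 - \left(-8 + 8 n\right) = 10 - 8 n$)
$y{\left(v \right)} = \frac{719 + v}{2 v}$
$y{\left(4^{2} \right)} - I{\left(-163 \right)} = \frac{719 + 4^{2}}{2 \cdot 4^{2}} - \left(10 - -1304\right) = \frac{719 + 16}{2 \cdot 16} - \left(10 + 1304\right) = \frac{1}{2} \cdot \frac{1}{16} \cdot 735 - 1314 = \frac{735}{32} - 1314 = - \frac{41313}{32}$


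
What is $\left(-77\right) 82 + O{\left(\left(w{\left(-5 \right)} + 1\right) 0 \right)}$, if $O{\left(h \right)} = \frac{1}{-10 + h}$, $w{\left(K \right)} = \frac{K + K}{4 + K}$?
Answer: $- \frac{63141}{10} \approx -6314.1$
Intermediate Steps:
$w{\left(K \right)} = \frac{2 K}{4 + K}$
$\left(-77\right) 82 + O{\left(\left(w{\left(-5 \right)} + 1\right) 0 \right)} = \left(-77\right) 82 + \frac{1}{-10 + \left(2 \left(-5\right) \frac{1}{4 - 5} + 1\right) 0} = -6314 + \frac{1}{-10 + \left(2 \left(-5\right) \frac{1}{-1} + 1\right) 0} = -6314 + \frac{1}{-10 + \left(2 \left(-5\right) \left(-1\right) + 1\right) 0} = -6314 + \frac{1}{-10 + \left(10 + 1\right) 0} = -6314 + \frac{1}{-10 + 11 \cdot 0} = -6314 + \frac{1}{-10 + 0} = -6314 + \frac{1}{-10} = -6314 - \frac{1}{10} = - \frac{63141}{10}$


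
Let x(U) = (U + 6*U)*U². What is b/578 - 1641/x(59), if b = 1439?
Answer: 2067834169/830963434 ≈ 2.4885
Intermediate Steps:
x(U) = 7*U³ (x(U) = (7*U)*U² = 7*U³)
b/578 - 1641/x(59) = 1439/578 - 1641/(7*59³) = 1439*(1/578) - 1641/(7*205379) = 1439/578 - 1641/1437653 = 2067834169/830963434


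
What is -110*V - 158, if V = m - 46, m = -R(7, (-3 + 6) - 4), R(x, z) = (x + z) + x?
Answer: 6332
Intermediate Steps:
R(x, z) = z + 2*x
m = -13 (m = -(((-3 + 6) - 4) + 2*7) = -((3 - 4) + 14) = -(-1 + 14) = -1*13 = -13)
V = -59 (V = -13 - 46 = -59)
-110*V - 158 = -110*(-59) - 158 = 6490 - 158 = 6332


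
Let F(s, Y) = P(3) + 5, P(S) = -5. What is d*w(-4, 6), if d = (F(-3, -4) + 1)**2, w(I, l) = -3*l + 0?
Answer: -18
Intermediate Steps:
w(I, l) = -3*l
F(s, Y) = 0 (F(s, Y) = -5 + 5 = 0)
d = 1 (d = (0 + 1)**2 = 1**2 = 1)
d*w(-4, 6) = 1*(-3*6) = 1*(-18) = -18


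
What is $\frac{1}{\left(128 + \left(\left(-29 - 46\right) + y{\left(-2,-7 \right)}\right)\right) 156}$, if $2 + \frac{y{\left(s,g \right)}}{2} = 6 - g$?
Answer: $\frac{1}{11700} \approx 8.547 \cdot 10^{-5}$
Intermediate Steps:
$y{\left(s,g \right)} = 8 - 2 g$ ($y{\left(s,g \right)} = -4 + 2 \left(6 - g\right) = -4 - \left(-12 + 2 g\right) = 8 - 2 g$)
$\frac{1}{\left(128 + \left(\left(-29 - 46\right) + y{\left(-2,-7 \right)}\right)\right) 156} = \frac{1}{\left(128 + \left(\left(-29 - 46\right) + \left(8 - -14\right)\right)\right) 156} = \frac{1}{\left(128 + \left(-75 + \left(8 + 14\right)\right)\right) 156} = \frac{1}{\left(128 + \left(-75 + 22\right)\right) 156} = \frac{1}{\left(128 - 53\right) 156} = \frac{1}{75 \cdot 156} = \frac{1}{11700}$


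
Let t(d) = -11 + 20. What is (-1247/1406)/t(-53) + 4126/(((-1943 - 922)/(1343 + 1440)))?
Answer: -48435042329/12084570 ≈ -4008.0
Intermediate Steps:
t(d) = 9
(-1247/1406)/t(-53) + 4126/(((-1943 - 922)/(1343 + 1440))) = -1247/1406/9 + 4126/(((-1943 - 922)/(1343 + 1440))) = -1247*1/1406*(⅑) + 4126/((-2865/2783)) = -1247/1406*⅑ + 4126/((-2865*1/2783)) = -1247/12654 + 4126/(-2865/2783) = -1247/12654 + 4126*(-2783/2865) = -1247/12654 - 11482658/2865 = -48435042329/12084570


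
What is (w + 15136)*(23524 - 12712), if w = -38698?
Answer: -254752344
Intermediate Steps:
(w + 15136)*(23524 - 12712) = (-38698 + 15136)*(23524 - 12712) = -23562*10812 = -254752344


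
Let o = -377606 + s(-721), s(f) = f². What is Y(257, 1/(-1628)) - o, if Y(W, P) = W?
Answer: -141978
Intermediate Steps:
o = 142235 (o = -377606 + (-721)² = -377606 + 519841 = 142235)
Y(257, 1/(-1628)) - o = 257 - 1*142235 = 257 - 142235 = -141978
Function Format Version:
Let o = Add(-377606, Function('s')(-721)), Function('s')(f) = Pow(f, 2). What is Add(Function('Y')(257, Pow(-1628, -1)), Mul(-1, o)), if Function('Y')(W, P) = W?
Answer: -141978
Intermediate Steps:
o = 142235 (o = Add(-377606, Pow(-721, 2)) = Add(-377606, 519841) = 142235)
Add(Function('Y')(257, Pow(-1628, -1)), Mul(-1, o)) = Add(257, Mul(-1, 142235)) = Add(257, -142235) = -141978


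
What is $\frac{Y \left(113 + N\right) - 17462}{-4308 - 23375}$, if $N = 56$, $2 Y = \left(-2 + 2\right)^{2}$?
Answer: $\frac{17462}{27683} \approx 0.63078$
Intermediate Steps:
$Y = 0$ ($Y = \frac{\left(-2 + 2\right)^{2}}{2} = \frac{0^{2}}{2} = \frac{1}{2} \cdot 0 = 0$)
$\frac{Y \left(113 + N\right) - 17462}{-4308 - 23375} = \frac{0 \left(113 + 56\right) - 17462}{-4308 - 23375} = \frac{0 \cdot 169 - 17462}{-27683} = \left(0 - 17462\right) \left(- \frac{1}{27683}\right) = \left(-17462\right) \left(- \frac{1}{27683}\right) = \frac{17462}{27683}$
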